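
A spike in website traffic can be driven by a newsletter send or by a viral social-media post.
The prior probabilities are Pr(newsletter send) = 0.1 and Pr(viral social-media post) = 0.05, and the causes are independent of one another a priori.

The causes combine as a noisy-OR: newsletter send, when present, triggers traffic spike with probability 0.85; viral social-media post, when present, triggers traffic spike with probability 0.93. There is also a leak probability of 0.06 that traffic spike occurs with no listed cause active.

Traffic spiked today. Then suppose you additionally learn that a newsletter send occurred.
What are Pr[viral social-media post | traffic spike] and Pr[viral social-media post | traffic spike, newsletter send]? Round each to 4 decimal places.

Under noisy-OR, P(traffic spike | causes) = 1 − (1−0.06)·∏(1−qᵢ) over the active causes.
For the numerator, keep only viral social-media post=true terms: 0.042039 + 0.004951 = 0.046990
The normalizing constant is 0.06×0.9×0.95 + 0.9342×0.9×0.05 + 0.859×0.1×0.95 + 0.99013×0.1×0.05 = 0.179895
Posterior = 0.046990 / 0.179895 ≈ 0.2612

Now also conditioning on newsletter send=true:
By total probability over both values of viral social-media post:
  P(traffic spike | newsletter send) = 0.859*0.95 + 0.99013*0.05
        = 0.816050 + 0.049507 = 0.865557
Configurations with viral social-media post contribute 0.049507, so
  P(viral social-media post | traffic spike, newsletter send) = 0.049507 / 0.865557 ≈ 0.0572

Pr[viral social-media post | traffic spike] ≈ 0.2612; Pr[viral social-media post | traffic spike, newsletter send] ≈ 0.0572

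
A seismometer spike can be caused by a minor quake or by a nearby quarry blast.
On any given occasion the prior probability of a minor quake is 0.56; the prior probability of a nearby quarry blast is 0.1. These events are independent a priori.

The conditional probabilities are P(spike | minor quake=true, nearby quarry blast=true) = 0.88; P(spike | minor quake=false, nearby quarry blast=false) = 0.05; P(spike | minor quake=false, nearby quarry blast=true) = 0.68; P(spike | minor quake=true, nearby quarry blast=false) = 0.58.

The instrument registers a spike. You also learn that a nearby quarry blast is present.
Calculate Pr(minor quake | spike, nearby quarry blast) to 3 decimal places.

Enumerate both values of minor quake and weight by the priors:
  P(spike | nearby quarry blast) = 0.68·0.44 + 0.88·0.56
        = 0.299200 + 0.492800 = 0.792000
Configurations with minor quake contribute 0.492800, so
  P(minor quake | spike, nearby quarry blast) = 0.492800 / 0.792000 ≈ 0.622

Pr(minor quake | spike, nearby quarry blast) ≈ 0.622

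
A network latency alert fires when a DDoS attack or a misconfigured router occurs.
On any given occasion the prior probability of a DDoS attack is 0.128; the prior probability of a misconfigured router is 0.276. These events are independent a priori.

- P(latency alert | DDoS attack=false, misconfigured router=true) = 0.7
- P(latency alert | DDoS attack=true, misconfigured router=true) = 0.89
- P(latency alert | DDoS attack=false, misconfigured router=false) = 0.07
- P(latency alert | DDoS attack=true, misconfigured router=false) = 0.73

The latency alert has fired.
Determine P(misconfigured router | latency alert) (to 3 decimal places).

P(misconfigured router | latency alert) ≈ 0.641

Numerator (weight on configurations with misconfigured router): 0.168470 + 0.031442 = 0.199912
The normalizing constant is 0.07*0.872*0.724 + 0.7*0.872*0.276 + 0.73*0.128*0.724 + 0.89*0.128*0.276 = 0.311756
Posterior = 0.199912 / 0.311756 ≈ 0.641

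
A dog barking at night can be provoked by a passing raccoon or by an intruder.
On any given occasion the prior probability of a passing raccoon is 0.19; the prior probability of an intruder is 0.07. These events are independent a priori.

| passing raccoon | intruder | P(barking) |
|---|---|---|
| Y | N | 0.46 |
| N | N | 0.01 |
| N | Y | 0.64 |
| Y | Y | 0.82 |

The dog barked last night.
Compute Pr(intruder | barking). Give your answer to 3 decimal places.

Pr(intruder | barking) ≈ 0.347

Enumerate the 4 (passing raccoon, intruder) configurations and weight by the priors:
  P(barking) = 0.01·0.81·0.93 + 0.64·0.81·0.07 + 0.46·0.19·0.93 + 0.82·0.19·0.07
        = 0.007533 + 0.036288 + 0.081282 + 0.010906 = 0.136009
The terms with intruder present sum to 0.047194, so
  P(intruder | barking) = 0.047194 / 0.136009 ≈ 0.347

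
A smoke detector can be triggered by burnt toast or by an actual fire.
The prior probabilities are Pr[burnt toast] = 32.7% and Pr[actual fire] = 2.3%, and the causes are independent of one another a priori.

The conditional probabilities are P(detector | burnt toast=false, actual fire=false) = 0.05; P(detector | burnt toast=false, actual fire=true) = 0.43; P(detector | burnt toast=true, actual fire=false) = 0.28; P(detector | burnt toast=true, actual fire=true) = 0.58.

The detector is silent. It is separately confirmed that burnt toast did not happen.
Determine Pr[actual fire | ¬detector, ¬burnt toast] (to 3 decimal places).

Pr[actual fire | ¬detector, ¬burnt toast] ≈ 0.014

P(¬detector | ¬burnt toast) = 0.95*0.977 + 0.57*0.023 = 0.928150 + 0.013110 = 0.941260
Restricting to configurations with actual fire present: 0.57*0.023 = 0.013110.
P(actual fire | ¬detector, ¬burnt toast) = 0.013110 / 0.941260 ≈ 0.014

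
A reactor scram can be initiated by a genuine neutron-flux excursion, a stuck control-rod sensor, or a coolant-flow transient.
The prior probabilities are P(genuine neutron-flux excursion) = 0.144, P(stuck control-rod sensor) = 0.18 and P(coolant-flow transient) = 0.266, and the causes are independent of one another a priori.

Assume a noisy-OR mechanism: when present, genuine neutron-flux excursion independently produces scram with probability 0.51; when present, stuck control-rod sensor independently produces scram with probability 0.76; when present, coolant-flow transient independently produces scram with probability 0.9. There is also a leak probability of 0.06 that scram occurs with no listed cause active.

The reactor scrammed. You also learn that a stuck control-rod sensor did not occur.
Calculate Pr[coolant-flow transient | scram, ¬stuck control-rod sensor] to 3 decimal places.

Under noisy-OR, P(scram | causes) = 1 − (1−0.06)·∏(1−qᵢ) over the active causes.
For the numerator, keep only coolant-flow transient=true terms: 0.206293 + 0.036540 = 0.242833
Normalizer over all consistent configurations: 0.06·0.856·0.734 + 0.906·0.856·0.266 + 0.5394·0.144·0.734 + 0.95394·0.144·0.266 = 0.337543
Posterior = 0.242833 / 0.337543 ≈ 0.719

Pr[coolant-flow transient | scram, ¬stuck control-rod sensor] ≈ 0.719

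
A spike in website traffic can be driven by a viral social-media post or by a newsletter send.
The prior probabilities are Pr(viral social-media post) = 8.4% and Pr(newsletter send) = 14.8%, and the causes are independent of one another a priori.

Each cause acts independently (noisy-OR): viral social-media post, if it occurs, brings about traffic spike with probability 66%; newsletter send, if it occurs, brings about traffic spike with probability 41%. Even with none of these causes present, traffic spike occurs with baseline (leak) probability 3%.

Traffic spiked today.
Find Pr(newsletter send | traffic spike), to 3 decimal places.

Pr(newsletter send | traffic spike) ≈ 0.488

Under noisy-OR, P(traffic spike | causes) = 1 − (1−0.03)·∏(1−qᵢ) over the active causes.
Numerator (weight on configurations with newsletter send): 0.057982 + 0.010013 = 0.067995
The normalizing constant is 0.03·0.916·0.852 + 0.4277·0.916·0.148 + 0.6702·0.084·0.852 + 0.805418·0.084·0.148 = 0.139373
Posterior = 0.067995 / 0.139373 ≈ 0.488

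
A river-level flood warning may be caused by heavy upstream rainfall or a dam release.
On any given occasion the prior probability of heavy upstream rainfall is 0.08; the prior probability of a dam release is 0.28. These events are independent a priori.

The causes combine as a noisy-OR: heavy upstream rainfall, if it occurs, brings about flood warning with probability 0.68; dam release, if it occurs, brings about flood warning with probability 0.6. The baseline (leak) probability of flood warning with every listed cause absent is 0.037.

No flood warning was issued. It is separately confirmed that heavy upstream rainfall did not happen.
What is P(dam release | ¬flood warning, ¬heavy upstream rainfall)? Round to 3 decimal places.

P(dam release | ¬flood warning, ¬heavy upstream rainfall) ≈ 0.135

Under noisy-OR, P(flood warning | causes) = 1 − (1−0.037)·∏(1−qᵢ) over the active causes.
Numerator (weight on configurations with dam release): 0.3852·0.28 = 0.107856
Normalizer over all consistent configurations: 0.963·0.72 + 0.3852·0.28 = 0.801216
Posterior = 0.107856 / 0.801216 ≈ 0.135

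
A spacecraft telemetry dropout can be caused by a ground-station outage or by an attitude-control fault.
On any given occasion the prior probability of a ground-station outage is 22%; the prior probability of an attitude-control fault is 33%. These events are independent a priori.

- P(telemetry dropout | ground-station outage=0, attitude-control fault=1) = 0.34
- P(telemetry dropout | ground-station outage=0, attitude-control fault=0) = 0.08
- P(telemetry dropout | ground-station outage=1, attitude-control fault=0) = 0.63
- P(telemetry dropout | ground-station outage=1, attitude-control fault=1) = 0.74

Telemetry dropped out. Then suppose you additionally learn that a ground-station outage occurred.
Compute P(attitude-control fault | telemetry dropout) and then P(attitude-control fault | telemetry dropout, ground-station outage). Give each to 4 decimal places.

P(telemetry dropout) = 0.08×0.78×0.67 + 0.34×0.78×0.33 + 0.63×0.22×0.67 + 0.74×0.22×0.33 = 0.041808 + 0.087516 + 0.092862 + 0.053724 = 0.275910
The attitude-control fault-present share is 0.087516 + 0.053724 = 0.141240.
So P(attitude-control fault | telemetry dropout) = 0.141240/0.275910 ≈ 0.5119.

With the extra evidence:
Numerator (weight on configurations with attitude-control fault): 0.74·0.33 = 0.244200
Denominator P(telemetry dropout | ground-station outage): 0.63·0.67 + 0.74·0.33 = 0.666300
Posterior = 0.244200 / 0.666300 ≈ 0.3665

P(attitude-control fault | telemetry dropout) ≈ 0.5119; P(attitude-control fault | telemetry dropout, ground-station outage) ≈ 0.3665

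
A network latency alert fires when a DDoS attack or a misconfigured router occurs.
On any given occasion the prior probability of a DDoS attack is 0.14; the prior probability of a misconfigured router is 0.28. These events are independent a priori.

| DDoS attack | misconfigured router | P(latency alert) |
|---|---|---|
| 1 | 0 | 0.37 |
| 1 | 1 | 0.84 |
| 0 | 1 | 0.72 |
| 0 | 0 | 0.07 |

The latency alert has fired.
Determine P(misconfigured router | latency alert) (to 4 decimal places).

P(misconfigured router | latency alert) ≈ 0.7190

Sum P(latency alert|·) weighted by the priors over the 4 (DDoS attack, misconfigured router) configurations:
  P(latency alert) = 0.07*0.86*0.72 + 0.72*0.86*0.28 + 0.37*0.14*0.72 + 0.84*0.14*0.28
        = 0.043344 + 0.173376 + 0.037296 + 0.032928 = 0.286944
Configurations with misconfigured router contribute 0.206304, so
  P(misconfigured router | latency alert) = 0.206304 / 0.286944 ≈ 0.7190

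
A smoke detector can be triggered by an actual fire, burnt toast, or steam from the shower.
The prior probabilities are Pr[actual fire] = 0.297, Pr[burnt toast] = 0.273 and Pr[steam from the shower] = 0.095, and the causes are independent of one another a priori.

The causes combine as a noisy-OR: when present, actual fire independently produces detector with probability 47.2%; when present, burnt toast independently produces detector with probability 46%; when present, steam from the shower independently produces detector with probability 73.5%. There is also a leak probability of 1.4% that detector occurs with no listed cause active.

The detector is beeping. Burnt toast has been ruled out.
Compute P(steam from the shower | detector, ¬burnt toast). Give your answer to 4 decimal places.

P(steam from the shower | detector, ¬burnt toast) ≈ 0.3484

Under noisy-OR, P(detector | causes) = 1 − (1−0.014)·∏(1−qᵢ) over the active causes.
Enumerate the 4 (actual fire, steam from the shower) configurations and weight by the priors:
  P(detector | ¬burnt toast) = 0.014*0.703*0.905 + 0.73871*0.703*0.095 + 0.479392*0.297*0.905 + 0.862039*0.297*0.095
        = 0.008907 + 0.049335 + 0.128853 + 0.024322 = 0.211417
Configurations with steam from the shower contribute 0.073657, so
  P(steam from the shower | detector, ¬burnt toast) = 0.073657 / 0.211417 ≈ 0.3484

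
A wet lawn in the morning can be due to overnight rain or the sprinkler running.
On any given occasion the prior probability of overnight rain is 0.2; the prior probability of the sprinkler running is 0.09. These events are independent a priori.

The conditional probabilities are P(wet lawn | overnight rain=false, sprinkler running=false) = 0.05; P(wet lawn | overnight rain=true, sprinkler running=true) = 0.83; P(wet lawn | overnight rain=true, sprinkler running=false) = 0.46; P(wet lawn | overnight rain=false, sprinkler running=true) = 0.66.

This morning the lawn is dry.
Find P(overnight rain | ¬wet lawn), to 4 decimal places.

P(overnight rain | ¬wet lawn) ≈ 0.1240

Sum P(¬wet lawn|·) weighted by the priors over the 4 (overnight rain, sprinkler running) configurations:
  P(¬wet lawn) = 0.95×0.8×0.91 + 0.34×0.8×0.09 + 0.54×0.2×0.91 + 0.17×0.2×0.09
        = 0.691600 + 0.024480 + 0.098280 + 0.003060 = 0.817420
Keeping only the overnight rain-present terms gives 0.101340, so
  P(overnight rain | ¬wet lawn) = 0.101340 / 0.817420 ≈ 0.1240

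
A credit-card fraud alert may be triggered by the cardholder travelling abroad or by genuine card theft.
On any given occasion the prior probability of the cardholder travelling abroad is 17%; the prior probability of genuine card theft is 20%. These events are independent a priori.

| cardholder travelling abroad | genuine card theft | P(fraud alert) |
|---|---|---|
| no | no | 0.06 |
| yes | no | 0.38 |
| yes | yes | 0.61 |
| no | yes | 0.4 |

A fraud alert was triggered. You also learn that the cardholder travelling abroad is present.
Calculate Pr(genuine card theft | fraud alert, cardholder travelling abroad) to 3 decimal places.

P(fraud alert | cardholder travelling abroad) = 0.38·0.8 + 0.61·0.2 = 0.304000 + 0.122000 = 0.426000
Restricting to configurations with genuine card theft present: 0.61·0.2 = 0.122000.
Hence the posterior is 0.122000/0.426000 ≈ 0.286.

Pr(genuine card theft | fraud alert, cardholder travelling abroad) ≈ 0.286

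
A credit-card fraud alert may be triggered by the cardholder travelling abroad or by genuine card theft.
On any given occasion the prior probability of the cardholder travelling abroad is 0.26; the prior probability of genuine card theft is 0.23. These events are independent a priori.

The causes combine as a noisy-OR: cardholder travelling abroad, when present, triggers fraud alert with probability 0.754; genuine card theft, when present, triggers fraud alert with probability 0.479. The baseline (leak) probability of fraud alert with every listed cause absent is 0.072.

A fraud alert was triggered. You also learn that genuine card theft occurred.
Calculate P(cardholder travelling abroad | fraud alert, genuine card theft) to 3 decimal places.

Under noisy-OR, P(fraud alert | causes) = 1 − (1−0.072)·∏(1−qᵢ) over the active causes.
Sum P(fraud alert|·) weighted by the priors over both values of cardholder travelling abroad:
  P(fraud alert | genuine card theft) = 0.516512×0.74 + 0.881062×0.26
        = 0.382219 + 0.229076 = 0.611295
Keeping only the cardholder travelling abroad-present terms gives 0.229076, so
  P(cardholder travelling abroad | fraud alert, genuine card theft) = 0.229076 / 0.611295 ≈ 0.375

P(cardholder travelling abroad | fraud alert, genuine card theft) ≈ 0.375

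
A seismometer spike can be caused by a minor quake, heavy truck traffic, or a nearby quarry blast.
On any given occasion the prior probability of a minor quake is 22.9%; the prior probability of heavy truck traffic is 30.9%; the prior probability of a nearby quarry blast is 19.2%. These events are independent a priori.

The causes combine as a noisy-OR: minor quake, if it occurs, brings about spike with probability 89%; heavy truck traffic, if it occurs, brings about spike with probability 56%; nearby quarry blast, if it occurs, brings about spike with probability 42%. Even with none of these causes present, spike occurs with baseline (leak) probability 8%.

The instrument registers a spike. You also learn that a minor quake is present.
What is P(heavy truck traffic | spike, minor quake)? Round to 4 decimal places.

Under noisy-OR, P(spike | causes) = 1 − (1−0.08)·∏(1−qᵢ) over the active causes.
For the numerator, keep only heavy truck traffic=true terms: 0.238555 + 0.057796 = 0.296351
Denominator P(spike | minor quake): 0.8988×0.691×0.808 + 0.941304×0.691×0.192 + 0.955472×0.309×0.808 + 0.974174×0.309×0.192 = 0.923061
P(heavy truck traffic | spike, minor quake) = 0.296351/0.923061 ≈ 0.3211

P(heavy truck traffic | spike, minor quake) ≈ 0.3211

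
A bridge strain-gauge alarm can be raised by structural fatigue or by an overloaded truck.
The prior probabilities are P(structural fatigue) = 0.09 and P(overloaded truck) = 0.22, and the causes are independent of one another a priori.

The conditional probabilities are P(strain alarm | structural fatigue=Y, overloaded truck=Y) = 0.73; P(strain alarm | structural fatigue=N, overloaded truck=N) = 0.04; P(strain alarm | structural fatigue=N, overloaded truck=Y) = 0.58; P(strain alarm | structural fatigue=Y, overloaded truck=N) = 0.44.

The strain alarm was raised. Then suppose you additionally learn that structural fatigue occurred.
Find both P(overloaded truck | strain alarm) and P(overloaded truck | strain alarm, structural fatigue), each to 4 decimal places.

P(strain alarm) = 0.04×0.91×0.78 + 0.58×0.91×0.22 + 0.44×0.09×0.78 + 0.73×0.09×0.22 = 0.028392 + 0.116116 + 0.030888 + 0.014454 = 0.189850
Of this, 0.130570 comes from 0.116116 + 0.014454 (the overloaded truck=true cases).
Hence the posterior is 0.130570/0.189850 ≈ 0.6878.

With the extra evidence:
Weight on overloaded truck=true, given the evidence: 0.73·0.22 = 0.160600
Normalizer over all consistent configurations: 0.44·0.78 + 0.73·0.22 = 0.503800
Posterior = 0.160600 / 0.503800 ≈ 0.3188

P(overloaded truck | strain alarm) ≈ 0.6878; P(overloaded truck | strain alarm, structural fatigue) ≈ 0.3188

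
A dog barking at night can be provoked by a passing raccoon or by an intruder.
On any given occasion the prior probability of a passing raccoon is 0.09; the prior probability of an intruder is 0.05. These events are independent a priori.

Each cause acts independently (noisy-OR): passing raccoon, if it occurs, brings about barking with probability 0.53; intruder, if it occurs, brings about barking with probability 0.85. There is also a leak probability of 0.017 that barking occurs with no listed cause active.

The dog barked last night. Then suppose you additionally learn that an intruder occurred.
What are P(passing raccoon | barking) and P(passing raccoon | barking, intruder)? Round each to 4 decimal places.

P(passing raccoon | barking) ≈ 0.4841; P(passing raccoon | barking, intruder) ≈ 0.0974

Under noisy-OR, P(barking | causes) = 1 − (1−0.017)·∏(1−qᵢ) over the active causes.
Weight on passing raccoon=true, given the evidence: 0.045998 + 0.004188 = 0.050186
The normalizing constant is 0.017×0.91×0.95 + 0.85255×0.91×0.05 + 0.53799×0.09×0.95 + 0.930698×0.09×0.05 = 0.103674
P(passing raccoon | barking) = 0.050186/0.103674 ≈ 0.4841

Now condition on the additional information:
Enumerate both values of passing raccoon and weight by the priors:
  P(barking | intruder) = 0.85255×0.91 + 0.930698×0.09
        = 0.775821 + 0.083763 = 0.859584
Keeping only the passing raccoon-present terms gives 0.083763, so
  P(passing raccoon | barking, intruder) = 0.083763 / 0.859584 ≈ 0.0974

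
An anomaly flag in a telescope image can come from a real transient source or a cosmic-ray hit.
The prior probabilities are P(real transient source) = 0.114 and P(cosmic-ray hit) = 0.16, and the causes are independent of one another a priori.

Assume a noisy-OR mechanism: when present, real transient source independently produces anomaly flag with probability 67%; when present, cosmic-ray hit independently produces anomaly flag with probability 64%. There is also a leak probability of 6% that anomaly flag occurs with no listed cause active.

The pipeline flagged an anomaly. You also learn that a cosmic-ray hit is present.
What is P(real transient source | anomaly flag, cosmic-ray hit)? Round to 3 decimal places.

P(real transient source | anomaly flag, cosmic-ray hit) ≈ 0.147

Under noisy-OR, P(anomaly flag | causes) = 1 − (1−0.06)·∏(1−qᵢ) over the active causes.
P(anomaly flag | cosmic-ray hit) = 0.6616·0.886 + 0.888328·0.114 = 0.586178 + 0.101269 = 0.687447
Of this, 0.101269 comes from 0.888328·0.114 (the real transient source=true cases).
Hence the posterior is 0.101269/0.687447 ≈ 0.147.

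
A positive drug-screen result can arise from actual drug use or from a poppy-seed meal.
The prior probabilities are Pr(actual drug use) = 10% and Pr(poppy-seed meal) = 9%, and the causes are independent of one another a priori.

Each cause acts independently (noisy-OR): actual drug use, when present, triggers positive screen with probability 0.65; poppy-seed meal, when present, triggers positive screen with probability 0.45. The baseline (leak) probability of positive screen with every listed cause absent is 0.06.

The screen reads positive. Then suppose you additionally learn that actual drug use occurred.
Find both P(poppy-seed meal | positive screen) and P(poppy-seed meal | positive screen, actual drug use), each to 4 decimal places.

P(poppy-seed meal | positive screen) ≈ 0.2967; P(poppy-seed meal | positive screen, actual drug use) ≈ 0.1077

Under noisy-OR, P(positive screen | causes) = 1 − (1−0.06)·∏(1−qᵢ) over the active causes.
Sum P(positive screen|·) weighted by the priors over the 4 (actual drug use, poppy-seed meal) configurations:
  P(positive screen) = 0.06*0.9*0.91 + 0.483*0.9*0.09 + 0.671*0.1*0.91 + 0.81905*0.1*0.09
        = 0.049140 + 0.039123 + 0.061061 + 0.007371 = 0.156695
The terms with poppy-seed meal present sum to 0.046494, so
  P(poppy-seed meal | positive screen) = 0.046494 / 0.156695 ≈ 0.2967

With the extra evidence:
Numerator (weight on configurations with poppy-seed meal): 0.81905×0.09 = 0.073714
The normalizing constant is 0.671×0.91 + 0.81905×0.09 = 0.684324
P(poppy-seed meal | positive screen, actual drug use) = 0.073714/0.684324 ≈ 0.1077
The drop from 0.2967 to 0.1077 is the explaining-away (discounting) effect.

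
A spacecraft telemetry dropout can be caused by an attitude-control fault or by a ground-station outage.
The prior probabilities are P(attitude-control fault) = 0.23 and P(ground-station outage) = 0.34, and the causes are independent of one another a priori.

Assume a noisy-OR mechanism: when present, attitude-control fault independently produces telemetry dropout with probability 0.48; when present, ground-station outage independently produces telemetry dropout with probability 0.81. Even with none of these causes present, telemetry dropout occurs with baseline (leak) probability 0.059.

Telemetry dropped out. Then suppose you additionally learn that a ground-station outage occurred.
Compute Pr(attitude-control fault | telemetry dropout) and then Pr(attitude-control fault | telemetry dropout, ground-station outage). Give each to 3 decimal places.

Under noisy-OR, P(telemetry dropout | causes) = 1 − (1−0.059)·∏(1−qᵢ) over the active causes.
Numerator (weight on configurations with attitude-control fault): 0.077521 + 0.070930 = 0.148451
Normalizer over all consistent configurations: 0.059*0.77*0.66 + 0.82121*0.77*0.34 + 0.51068*0.23*0.66 + 0.907029*0.23*0.34 = 0.393428
Posterior = 0.148451 / 0.393428 ≈ 0.377

Now also conditioning on ground-station outage=true:
Weight on attitude-control fault=true, given the evidence: 0.907029·0.23 = 0.208617
Normalizer over all consistent configurations: 0.82121·0.77 + 0.907029·0.23 = 0.840949
Posterior = 0.208617 / 0.840949 ≈ 0.248
This is intercausal reasoning (explaining away): once ground-station outage accounts for the telemetry dropout, attitude-control fault becomes less likely.

Pr(attitude-control fault | telemetry dropout) ≈ 0.377; Pr(attitude-control fault | telemetry dropout, ground-station outage) ≈ 0.248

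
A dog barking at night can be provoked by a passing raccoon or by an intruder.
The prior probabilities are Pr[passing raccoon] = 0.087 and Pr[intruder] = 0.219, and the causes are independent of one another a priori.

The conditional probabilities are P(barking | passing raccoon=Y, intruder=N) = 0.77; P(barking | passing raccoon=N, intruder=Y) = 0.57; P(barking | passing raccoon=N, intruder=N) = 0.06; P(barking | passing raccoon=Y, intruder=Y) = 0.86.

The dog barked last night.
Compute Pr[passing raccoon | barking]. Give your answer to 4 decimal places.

Sum P(barking|·) weighted by the priors over the 4 (passing raccoon, intruder) configurations:
  P(barking) = 0.06·0.913·0.781 + 0.57·0.913·0.219 + 0.77·0.087·0.781 + 0.86·0.087·0.219
        = 0.042783 + 0.113970 + 0.052319 + 0.016386 = 0.225458
Configurations with passing raccoon contribute 0.068705, so
  P(passing raccoon | barking) = 0.068705 / 0.225458 ≈ 0.3047

Pr[passing raccoon | barking] ≈ 0.3047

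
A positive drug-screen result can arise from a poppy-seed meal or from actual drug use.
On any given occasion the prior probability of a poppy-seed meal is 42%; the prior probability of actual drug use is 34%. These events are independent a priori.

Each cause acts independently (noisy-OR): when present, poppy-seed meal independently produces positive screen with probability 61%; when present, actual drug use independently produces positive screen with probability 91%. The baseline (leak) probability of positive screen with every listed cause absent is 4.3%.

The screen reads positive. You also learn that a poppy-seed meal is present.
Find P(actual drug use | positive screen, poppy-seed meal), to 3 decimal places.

Under noisy-OR, P(positive screen | causes) = 1 − (1−0.043)·∏(1−qᵢ) over the active causes.
By total probability over both values of actual drug use:
  P(positive screen | poppy-seed meal) = 0.62677×0.66 + 0.966409×0.34
        = 0.413668 + 0.328579 = 0.742247
The terms with actual drug use present sum to 0.328579, so
  P(actual drug use | positive screen, poppy-seed meal) = 0.328579 / 0.742247 ≈ 0.443

P(actual drug use | positive screen, poppy-seed meal) ≈ 0.443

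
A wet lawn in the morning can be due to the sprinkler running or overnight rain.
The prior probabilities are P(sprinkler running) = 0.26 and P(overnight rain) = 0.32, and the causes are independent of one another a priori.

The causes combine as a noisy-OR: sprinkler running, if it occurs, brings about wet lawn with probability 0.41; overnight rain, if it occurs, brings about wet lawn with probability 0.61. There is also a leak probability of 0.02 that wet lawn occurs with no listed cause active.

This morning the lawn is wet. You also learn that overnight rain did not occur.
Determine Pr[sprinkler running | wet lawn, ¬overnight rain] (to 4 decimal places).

Under noisy-OR, P(wet lawn | causes) = 1 − (1−0.02)·∏(1−qᵢ) over the active causes.
P(wet lawn | ¬overnight rain) = 0.02×0.74 + 0.4218×0.26 = 0.014800 + 0.109668 = 0.124468
The sprinkler running-present share is 0.4218×0.26 = 0.109668.
Hence the posterior is 0.109668/0.124468 ≈ 0.8811.

Pr[sprinkler running | wet lawn, ¬overnight rain] ≈ 0.8811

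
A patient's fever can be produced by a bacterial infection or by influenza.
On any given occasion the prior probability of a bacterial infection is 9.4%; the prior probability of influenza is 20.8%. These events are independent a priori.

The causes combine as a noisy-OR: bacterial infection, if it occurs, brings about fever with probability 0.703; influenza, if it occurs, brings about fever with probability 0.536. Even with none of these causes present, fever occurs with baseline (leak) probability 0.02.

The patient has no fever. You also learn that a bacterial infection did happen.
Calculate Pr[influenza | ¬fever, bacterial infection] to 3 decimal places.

Under noisy-OR, P(fever | causes) = 1 − (1−0.02)·∏(1−qᵢ) over the active causes.
P(¬fever | bacterial infection) = 0.29106·0.792 + 0.135052·0.208 = 0.230520 + 0.028091 = 0.258611
The influenza-present share is 0.135052·0.208 = 0.028091.
Hence the posterior is 0.028091/0.258611 ≈ 0.109.

Pr[influenza | ¬fever, bacterial infection] ≈ 0.109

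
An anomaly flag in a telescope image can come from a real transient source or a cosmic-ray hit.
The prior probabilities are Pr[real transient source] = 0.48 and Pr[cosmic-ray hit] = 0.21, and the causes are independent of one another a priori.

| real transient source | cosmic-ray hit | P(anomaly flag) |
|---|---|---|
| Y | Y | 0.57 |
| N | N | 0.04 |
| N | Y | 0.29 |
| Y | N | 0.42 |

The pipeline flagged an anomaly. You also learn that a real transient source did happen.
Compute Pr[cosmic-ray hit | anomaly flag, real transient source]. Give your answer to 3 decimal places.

Pr[cosmic-ray hit | anomaly flag, real transient source] ≈ 0.265

Numerator (weight on configurations with cosmic-ray hit): 0.57×0.21 = 0.119700
The normalizing constant is 0.42×0.79 + 0.57×0.21 = 0.451500
P(cosmic-ray hit | anomaly flag, real transient source) = 0.119700/0.451500 ≈ 0.265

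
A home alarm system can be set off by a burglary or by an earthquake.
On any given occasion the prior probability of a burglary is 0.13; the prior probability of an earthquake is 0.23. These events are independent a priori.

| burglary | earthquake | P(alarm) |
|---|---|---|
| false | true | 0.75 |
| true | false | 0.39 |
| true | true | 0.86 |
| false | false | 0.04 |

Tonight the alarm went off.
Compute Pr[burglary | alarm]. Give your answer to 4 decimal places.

P(alarm) = 0.04×0.87×0.77 + 0.75×0.87×0.23 + 0.39×0.13×0.77 + 0.86×0.13×0.23 = 0.026796 + 0.150075 + 0.039039 + 0.025714 = 0.241624
Restricting to configurations with burglary present: 0.039039 + 0.025714 = 0.064753.
P(burglary | alarm) = 0.064753 / 0.241624 ≈ 0.2680

Pr[burglary | alarm] ≈ 0.2680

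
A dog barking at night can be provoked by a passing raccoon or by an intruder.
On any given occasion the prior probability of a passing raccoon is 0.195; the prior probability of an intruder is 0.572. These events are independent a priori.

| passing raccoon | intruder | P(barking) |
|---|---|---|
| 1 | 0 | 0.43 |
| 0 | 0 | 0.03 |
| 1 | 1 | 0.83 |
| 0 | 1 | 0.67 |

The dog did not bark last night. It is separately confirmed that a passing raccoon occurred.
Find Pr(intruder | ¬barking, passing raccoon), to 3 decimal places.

P(¬barking | passing raccoon) = 0.57·0.428 + 0.17·0.572 = 0.243960 + 0.097240 = 0.341200
Restricting to configurations with intruder present: 0.17·0.572 = 0.097240.
So P(intruder | ¬barking, passing raccoon) = 0.097240/0.341200 ≈ 0.285.

Pr(intruder | ¬barking, passing raccoon) ≈ 0.285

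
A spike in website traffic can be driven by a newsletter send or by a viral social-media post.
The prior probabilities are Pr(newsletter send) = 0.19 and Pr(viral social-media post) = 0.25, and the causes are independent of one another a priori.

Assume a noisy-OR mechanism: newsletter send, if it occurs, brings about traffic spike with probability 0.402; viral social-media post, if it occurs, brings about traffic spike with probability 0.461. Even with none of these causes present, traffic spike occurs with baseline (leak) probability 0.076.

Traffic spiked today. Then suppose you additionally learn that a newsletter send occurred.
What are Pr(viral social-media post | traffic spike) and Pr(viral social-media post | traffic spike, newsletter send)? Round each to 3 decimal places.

Pr(viral social-media post | traffic spike) ≈ 0.551; Pr(viral social-media post | traffic spike, newsletter send) ≈ 0.343

Under noisy-OR, P(traffic spike | causes) = 1 − (1−0.076)·∏(1−qᵢ) over the active causes.
Enumerate the 4 (newsletter send, viral social-media post) configurations and weight by the priors:
  P(traffic spike) = 0.076×0.81×0.75 + 0.501964×0.81×0.25 + 0.447448×0.19×0.75 + 0.702174×0.19×0.25
        = 0.046170 + 0.101648 + 0.063761 + 0.033353 = 0.244932
The terms with viral social-media post present sum to 0.135001, so
  P(viral social-media post | traffic spike) = 0.135001 / 0.244932 ≈ 0.551

Now also conditioning on newsletter send=true:
Sum P(traffic spike|·) weighted by the priors over both values of viral social-media post:
  P(traffic spike | newsletter send) = 0.447448×0.75 + 0.702174×0.25
        = 0.335586 + 0.175543 = 0.511129
Configurations with viral social-media post contribute 0.175543, so
  P(viral social-media post | traffic spike, newsletter send) = 0.175543 / 0.511129 ≈ 0.343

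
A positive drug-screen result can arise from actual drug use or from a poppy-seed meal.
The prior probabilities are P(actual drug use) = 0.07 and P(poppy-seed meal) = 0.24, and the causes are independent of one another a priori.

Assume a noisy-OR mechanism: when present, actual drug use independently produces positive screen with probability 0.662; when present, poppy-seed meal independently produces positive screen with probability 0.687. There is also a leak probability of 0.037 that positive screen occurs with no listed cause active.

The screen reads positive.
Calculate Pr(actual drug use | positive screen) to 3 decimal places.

Pr(actual drug use | positive screen) ≈ 0.219

Under noisy-OR, P(positive screen | causes) = 1 − (1−0.037)·∏(1−qᵢ) over the active causes.
Weight on actual drug use=true, given the evidence: 0.035884 + 0.015088 = 0.050972
The normalizing constant is 0.037·0.93·0.76 + 0.698581·0.93·0.24 + 0.674506·0.07·0.76 + 0.89812·0.07·0.24 = 0.233047
P(actual drug use | positive screen) = 0.050972/0.233047 ≈ 0.219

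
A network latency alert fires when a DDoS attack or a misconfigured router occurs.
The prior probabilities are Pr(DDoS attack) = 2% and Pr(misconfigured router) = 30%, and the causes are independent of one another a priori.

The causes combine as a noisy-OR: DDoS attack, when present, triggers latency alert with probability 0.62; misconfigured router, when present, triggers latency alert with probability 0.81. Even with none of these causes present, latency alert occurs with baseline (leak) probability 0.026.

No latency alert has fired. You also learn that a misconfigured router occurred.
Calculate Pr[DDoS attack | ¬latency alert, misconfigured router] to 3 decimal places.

Pr[DDoS attack | ¬latency alert, misconfigured router] ≈ 0.008

Under noisy-OR, P(latency alert | causes) = 1 − (1−0.026)·∏(1−qᵢ) over the active causes.
P(¬latency alert | misconfigured router) = 0.18506*0.98 + 0.070323*0.02 = 0.181359 + 0.001406 = 0.182765
The DDoS attack-present share is 0.070323*0.02 = 0.001406.
Hence the posterior is 0.001406/0.182765 ≈ 0.008.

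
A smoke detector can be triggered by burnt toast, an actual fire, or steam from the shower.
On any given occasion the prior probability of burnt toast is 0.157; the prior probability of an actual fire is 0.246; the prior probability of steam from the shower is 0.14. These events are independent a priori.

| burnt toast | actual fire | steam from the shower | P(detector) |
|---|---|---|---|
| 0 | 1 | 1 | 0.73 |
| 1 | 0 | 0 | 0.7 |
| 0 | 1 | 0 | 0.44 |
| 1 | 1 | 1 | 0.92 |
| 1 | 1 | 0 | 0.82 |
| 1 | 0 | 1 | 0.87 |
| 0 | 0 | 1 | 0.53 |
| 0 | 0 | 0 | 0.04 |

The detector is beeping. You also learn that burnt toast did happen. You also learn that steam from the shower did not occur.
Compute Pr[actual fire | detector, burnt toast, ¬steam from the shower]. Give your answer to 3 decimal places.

Weight on actual fire=true, given the evidence: 0.82·0.246 = 0.201720
The normalizing constant is 0.7·0.754 + 0.82·0.246 = 0.729520
P(actual fire | detector, burnt toast, ¬steam from the shower) = 0.201720/0.729520 ≈ 0.277

Pr[actual fire | detector, burnt toast, ¬steam from the shower] ≈ 0.277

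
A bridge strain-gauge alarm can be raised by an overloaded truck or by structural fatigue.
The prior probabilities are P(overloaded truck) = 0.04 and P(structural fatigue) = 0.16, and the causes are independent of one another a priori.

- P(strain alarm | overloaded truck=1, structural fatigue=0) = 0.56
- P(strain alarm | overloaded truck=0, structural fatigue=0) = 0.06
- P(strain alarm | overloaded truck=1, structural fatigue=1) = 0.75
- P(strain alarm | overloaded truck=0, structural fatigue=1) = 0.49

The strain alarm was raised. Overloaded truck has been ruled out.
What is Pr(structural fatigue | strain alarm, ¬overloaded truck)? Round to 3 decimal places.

Pr(structural fatigue | strain alarm, ¬overloaded truck) ≈ 0.609

Weight on structural fatigue=true, given the evidence: 0.49·0.16 = 0.078400
Denominator P(strain alarm | ¬overloaded truck): 0.06·0.84 + 0.49·0.16 = 0.128800
P(structural fatigue | strain alarm, ¬overloaded truck) = 0.078400/0.128800 ≈ 0.609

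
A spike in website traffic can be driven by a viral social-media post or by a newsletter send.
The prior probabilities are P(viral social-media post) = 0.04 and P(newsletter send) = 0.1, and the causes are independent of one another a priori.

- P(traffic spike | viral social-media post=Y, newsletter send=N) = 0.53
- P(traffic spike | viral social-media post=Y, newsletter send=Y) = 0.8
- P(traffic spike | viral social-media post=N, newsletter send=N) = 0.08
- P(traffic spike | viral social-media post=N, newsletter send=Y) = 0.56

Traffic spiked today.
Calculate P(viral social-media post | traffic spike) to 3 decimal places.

P(viral social-media post | traffic spike) ≈ 0.153

Enumerate the 4 (viral social-media post, newsletter send) configurations and weight by the priors:
  P(traffic spike) = 0.08×0.96×0.9 + 0.56×0.96×0.1 + 0.53×0.04×0.9 + 0.8×0.04×0.1
        = 0.069120 + 0.053760 + 0.019080 + 0.003200 = 0.145160
Keeping only the viral social-media post-present terms gives 0.022280, so
  P(viral social-media post | traffic spike) = 0.022280 / 0.145160 ≈ 0.153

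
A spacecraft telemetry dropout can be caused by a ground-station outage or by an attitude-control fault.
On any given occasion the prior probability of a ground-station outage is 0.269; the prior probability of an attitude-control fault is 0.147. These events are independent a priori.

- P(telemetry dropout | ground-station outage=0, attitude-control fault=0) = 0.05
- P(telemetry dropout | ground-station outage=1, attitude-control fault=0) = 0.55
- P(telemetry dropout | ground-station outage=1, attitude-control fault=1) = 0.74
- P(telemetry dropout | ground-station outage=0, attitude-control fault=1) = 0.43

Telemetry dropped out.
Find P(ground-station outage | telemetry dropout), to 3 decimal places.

P(ground-station outage | telemetry dropout) ≈ 0.668

P(telemetry dropout) = 0.05·0.731·0.853 + 0.43·0.731·0.147 + 0.55·0.269·0.853 + 0.74·0.269·0.147 = 0.031177 + 0.046207 + 0.126201 + 0.029262 = 0.232847
Of this, 0.155463 comes from 0.126201 + 0.029262 (the ground-station outage=true cases).
Hence the posterior is 0.155463/0.232847 ≈ 0.668.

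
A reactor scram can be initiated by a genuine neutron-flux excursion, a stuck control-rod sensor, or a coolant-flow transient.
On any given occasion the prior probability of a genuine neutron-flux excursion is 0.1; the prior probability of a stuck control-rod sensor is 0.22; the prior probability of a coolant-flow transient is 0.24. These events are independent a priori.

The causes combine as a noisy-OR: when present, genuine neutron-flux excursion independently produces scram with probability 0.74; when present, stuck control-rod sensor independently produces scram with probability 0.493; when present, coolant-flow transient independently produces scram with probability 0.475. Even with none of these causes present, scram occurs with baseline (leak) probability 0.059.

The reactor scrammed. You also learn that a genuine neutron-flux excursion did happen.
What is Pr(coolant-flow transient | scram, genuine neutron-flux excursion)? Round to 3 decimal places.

Under noisy-OR, P(scram | causes) = 1 − (1−0.059)·∏(1−qᵢ) over the active causes.
P(scram | genuine neutron-flux excursion) = 0.75534×0.78×0.76 + 0.871553×0.78×0.24 + 0.875957×0.22×0.76 + 0.934878×0.22×0.24 = 0.447766 + 0.163155 + 0.146460 + 0.049362 = 0.806743
The coolant-flow transient-present share is 0.163155 + 0.049362 = 0.212517.
P(coolant-flow transient | scram, genuine neutron-flux excursion) = 0.212517 / 0.806743 ≈ 0.263

Pr(coolant-flow transient | scram, genuine neutron-flux excursion) ≈ 0.263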